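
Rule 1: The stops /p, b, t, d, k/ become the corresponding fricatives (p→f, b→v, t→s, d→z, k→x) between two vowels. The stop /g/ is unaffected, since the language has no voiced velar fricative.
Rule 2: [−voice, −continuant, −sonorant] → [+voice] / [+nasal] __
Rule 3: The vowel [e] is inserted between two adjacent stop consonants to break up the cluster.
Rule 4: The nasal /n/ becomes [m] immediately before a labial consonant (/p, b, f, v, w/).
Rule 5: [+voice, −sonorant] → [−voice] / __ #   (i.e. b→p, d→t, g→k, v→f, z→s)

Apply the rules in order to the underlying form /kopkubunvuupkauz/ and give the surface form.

Rule 1 (intervocalic spirantization): /b/ is a stop between vowels /u/ and /u/, so it spirantizes to the fricative [v]. /kopkubunvuupkauz/ → kopkuvunvuupkauz.
Rule 2 (post-nasal voicing): no segment meets the environment; /kopkuvunvuupkauz/ is unchanged.
Rule 3 (stop-cluster e-epenthesis): /p/ and /k/ form a stop–stop cluster, so [e] is inserted between them. /p/ and /k/ form a stop–stop cluster, so [e] is inserted between them. /kopkuvunvuupkauz/ → kopekuvunvuupekauz.
Rule 4 (nasal place assimilation): /n/ precedes the labial consonant /v/, so it assimilates in place to [m]. /kopekuvunvuupekauz/ → kopekuvumvuupekauz.
Rule 5 (final devoicing): /z/ is a voiced obstruent in word-final position, so it devoices to [s]. /kopekuvumvuupekauz/ → kopekuvumvuupekaus.

kopekuvumvuupekaus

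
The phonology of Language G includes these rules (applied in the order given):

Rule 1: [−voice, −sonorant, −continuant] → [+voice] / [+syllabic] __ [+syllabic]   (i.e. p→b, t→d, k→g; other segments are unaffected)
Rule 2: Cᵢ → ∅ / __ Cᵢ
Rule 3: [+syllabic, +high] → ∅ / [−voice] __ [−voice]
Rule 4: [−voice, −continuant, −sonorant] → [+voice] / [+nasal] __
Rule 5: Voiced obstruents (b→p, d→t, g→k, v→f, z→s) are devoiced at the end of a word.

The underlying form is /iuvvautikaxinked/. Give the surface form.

Rule 1 (intervocalic voicing): /t/ is a voiceless stop between vowels /u/ and /i/, so it voices to [d]. /k/ is a voiceless stop between vowels /i/ and /a/, so it voices to [g]. /iuvvautikaxinked/ → iuvvaudigaxinked.
Rule 2 (degemination): /vv/ is a geminate; the first /v/ deletes. /iuvvaudigaxinked/ → iuvaudigaxinked.
Rule 3 (high vowel syncope): no segment meets the environment; /iuvaudigaxinked/ is unchanged.
Rule 4 (post-nasal voicing): /k/ is a voiceless stop immediately after the nasal /n/, so it voices to [g]. /iuvaudigaxinked/ → iuvaudigaxinged.
Rule 5 (final devoicing): /d/ is a voiced obstruent in word-final position, so it devoices to [t]. /iuvaudigaxinged/ → iuvaudigaxinget.

iuvaudigaxinget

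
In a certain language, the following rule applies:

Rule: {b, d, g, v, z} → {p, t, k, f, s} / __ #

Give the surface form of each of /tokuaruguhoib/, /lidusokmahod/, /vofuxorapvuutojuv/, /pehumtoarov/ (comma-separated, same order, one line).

/tokuaruguhoib/: /b/ is a voiced obstruent in word-final position, so it devoices to [p]. → [tokuaruguhoip].
/lidusokmahod/: /d/ is a voiced obstruent in word-final position, so it devoices to [t]. → [lidusokmahot].
/vofuxorapvuutojuv/: /v/ is a voiced obstruent in word-final position, so it devoices to [f]. → [vofuxorapvuutojuf].
/pehumtoarov/: /v/ is a voiced obstruent in word-final position, so it devoices to [f]. → [pehumtoarof].

tokuaruguhoip, lidusokmahot, vofuxorapvuutojuf, pehumtoarof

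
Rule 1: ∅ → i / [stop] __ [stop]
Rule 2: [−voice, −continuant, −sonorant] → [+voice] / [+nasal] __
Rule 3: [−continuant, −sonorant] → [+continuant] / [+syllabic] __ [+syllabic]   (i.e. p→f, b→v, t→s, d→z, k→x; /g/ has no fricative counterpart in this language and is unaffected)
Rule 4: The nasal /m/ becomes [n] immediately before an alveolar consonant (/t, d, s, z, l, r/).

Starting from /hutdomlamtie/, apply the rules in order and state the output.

Rule 1 (stop-cluster i-epenthesis): /t/ and /d/ form a stop–stop cluster, so [i] is inserted between them. /hutdomlamtie/ → hutidomlamtie.
Rule 2 (post-nasal voicing): /t/ is a voiceless stop immediately after the nasal /m/, so it voices to [d]. /hutidomlamtie/ → hutidomlamdie.
Rule 3 (intervocalic spirantization): /t/ is a stop between vowels /u/ and /i/, so it spirantizes to the fricative [s]. /d/ is a stop between vowels /i/ and /o/, so it spirantizes to the fricative [z]. /hutidomlamdie/ → husizomlamdie.
Rule 4 (nasal place assimilation): /m/ precedes the alveolar consonant /l/, so it assimilates in place to [n]. /m/ precedes the alveolar consonant /d/, so it assimilates in place to [n]. /husizomlamdie/ → husizonlandie.

husizonlandie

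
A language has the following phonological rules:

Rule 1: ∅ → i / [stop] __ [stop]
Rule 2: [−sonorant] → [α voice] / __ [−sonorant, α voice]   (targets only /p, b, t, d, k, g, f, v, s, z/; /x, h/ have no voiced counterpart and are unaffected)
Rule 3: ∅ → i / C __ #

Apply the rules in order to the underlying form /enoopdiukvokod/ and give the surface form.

Rule 1 (stop-cluster i-epenthesis): /p/ and /d/ form a stop–stop cluster, so [i] is inserted between them. /enoopdiukvokod/ → enoopidiukvokod.
Rule 2 (regressive voicing assimilation): /k/ precedes the voiced obstruent /v/, so it voices to [g] by assimilation. /enoopidiukvokod/ → enoopidiugvokod.
Rule 3 (final i-epenthesis): the form ends in the consonant /d/, so [i] is inserted word-finally. /enoopidiugvokod/ → enoopidiugvokodi.

enoopidiugvokodi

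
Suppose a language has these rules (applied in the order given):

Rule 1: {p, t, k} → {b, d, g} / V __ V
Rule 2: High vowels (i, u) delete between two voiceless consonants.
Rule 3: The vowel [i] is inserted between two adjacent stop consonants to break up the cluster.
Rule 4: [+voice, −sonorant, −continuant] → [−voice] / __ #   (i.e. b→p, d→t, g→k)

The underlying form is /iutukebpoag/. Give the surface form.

iudugebipoak

Rule 1 (intervocalic voicing): /t/ is a voiceless stop between vowels /u/ and /u/, so it voices to [d]. /k/ is a voiceless stop between vowels /u/ and /e/, so it voices to [g]. /iutukebpoag/ → iudugebpoag.
Rule 2 (high vowel syncope): no segment meets the environment; /iudugebpoag/ is unchanged.
Rule 3 (stop-cluster i-epenthesis): /b/ and /p/ form a stop–stop cluster, so [i] is inserted between them. /iudugebpoag/ → iudugebipoag.
Rule 4 (final devoicing): /g/ is a voiced stop in word-final position, so it devoices to [k]. /iudugebipoag/ → iudugebipoak.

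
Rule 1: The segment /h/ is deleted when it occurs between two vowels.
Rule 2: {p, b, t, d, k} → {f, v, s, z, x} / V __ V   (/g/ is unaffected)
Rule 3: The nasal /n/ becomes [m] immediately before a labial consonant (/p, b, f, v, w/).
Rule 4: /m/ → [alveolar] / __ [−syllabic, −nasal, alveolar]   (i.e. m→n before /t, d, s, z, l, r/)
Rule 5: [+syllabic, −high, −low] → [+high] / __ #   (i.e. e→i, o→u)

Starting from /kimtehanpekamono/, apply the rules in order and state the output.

Rule 1 (intervocalic h-deletion): /h/ occurs between vowels /e/ and /a/, so it deletes. /kimtehanpekamono/ → kimteanpekamono.
Rule 2 (intervocalic spirantization): /k/ is a stop between vowels /e/ and /a/, so it spirantizes to the fricative [x]. /kimteanpekamono/ → kimteanpexamono.
Rule 3 (nasal place assimilation): /n/ precedes the labial consonant /p/, so it assimilates in place to [m]. /kimteanpexamono/ → kimteampexamono.
Rule 4 (nasal place assimilation): /m/ precedes the alveolar consonant /t/, so it assimilates in place to [n]. /kimteampexamono/ → kinteampexamono.
Rule 5 (final vowel raising): /o/ is a mid vowel in word-final position, so it raises to [u]. /kinteampexamono/ → kinteampexamonu.

kinteampexamonu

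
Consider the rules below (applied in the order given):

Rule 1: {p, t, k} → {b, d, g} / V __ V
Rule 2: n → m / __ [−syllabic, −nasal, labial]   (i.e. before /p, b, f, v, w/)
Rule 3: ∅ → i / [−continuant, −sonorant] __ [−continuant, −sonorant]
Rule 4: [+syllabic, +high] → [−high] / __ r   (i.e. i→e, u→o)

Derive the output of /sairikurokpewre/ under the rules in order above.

Rule 1 (intervocalic voicing): /k/ is a voiceless stop between vowels /i/ and /u/, so it voices to [g]. /sairikurokpewre/ → sairigurokpewre.
Rule 2 (nasal place assimilation): no segment meets the environment; /sairigurokpewre/ is unchanged.
Rule 3 (stop-cluster i-epenthesis): /k/ and /p/ form a stop–stop cluster, so [i] is inserted between them. /sairigurokpewre/ → sairigurokipewre.
Rule 4 (pre-rhotic lowering): /i/ is a high vowel immediately before /r/, so it lowers to [e]. /u/ is a high vowel immediately before /r/, so it lowers to [o]. /sairigurokipewre/ → saerigorokipewre.

saerigorokipewre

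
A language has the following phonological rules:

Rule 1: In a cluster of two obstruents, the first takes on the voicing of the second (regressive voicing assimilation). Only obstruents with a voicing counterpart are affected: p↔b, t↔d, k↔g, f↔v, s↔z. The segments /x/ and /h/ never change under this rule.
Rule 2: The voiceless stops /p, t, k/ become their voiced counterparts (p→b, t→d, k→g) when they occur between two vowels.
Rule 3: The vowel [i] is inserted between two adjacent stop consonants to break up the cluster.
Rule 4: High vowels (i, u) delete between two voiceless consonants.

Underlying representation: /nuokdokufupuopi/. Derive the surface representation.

nuogidogufubuobi

Rule 1 (regressive voicing assimilation): /k/ precedes the voiced obstruent /d/, so it voices to [g] by assimilation. /nuokdokufupuopi/ → nuogdokufupuopi.
Rule 2 (intervocalic voicing): /k/ is a voiceless stop between vowels /o/ and /u/, so it voices to [g]. /p/ is a voiceless stop between vowels /u/ and /u/, so it voices to [b]. /p/ is a voiceless stop between vowels /o/ and /i/, so it voices to [b]. /nuogdokufupuopi/ → nuogdogufubuobi.
Rule 3 (stop-cluster i-epenthesis): /g/ and /d/ form a stop–stop cluster, so [i] is inserted between them. /nuogdogufubuobi/ → nuogidogufubuobi.
Rule 4 (high vowel syncope): no segment meets the environment; /nuogidogufubuobi/ is unchanged.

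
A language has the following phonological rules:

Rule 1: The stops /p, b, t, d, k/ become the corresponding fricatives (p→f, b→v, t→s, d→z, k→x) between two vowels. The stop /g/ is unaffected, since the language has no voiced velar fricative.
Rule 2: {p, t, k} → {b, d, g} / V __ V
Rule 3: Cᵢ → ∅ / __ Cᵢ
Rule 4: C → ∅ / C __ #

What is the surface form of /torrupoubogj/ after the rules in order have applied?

Rule 1 (intervocalic spirantization): /p/ is a stop between vowels /u/ and /o/, so it spirantizes to the fricative [f]. /b/ is a stop between vowels /u/ and /o/, so it spirantizes to the fricative [v]. /torrupoubogj/ → torrufouvogj.
Rule 2 (intervocalic voicing): no segment meets the environment; /torrufouvogj/ is unchanged.
Rule 3 (degemination): /rr/ is a geminate; the first /r/ deletes. /torrufouvogj/ → torufouvogj.
Rule 4 (final cluster simplification): /j/ is the second consonant of a word-final cluster /gj/, so it deletes. /torufouvogj/ → torufouvog.

torufouvog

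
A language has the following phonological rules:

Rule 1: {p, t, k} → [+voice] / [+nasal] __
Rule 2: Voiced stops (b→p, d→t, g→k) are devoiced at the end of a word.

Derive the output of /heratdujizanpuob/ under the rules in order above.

Rule 1 (post-nasal voicing): /p/ is a voiceless stop immediately after the nasal /n/, so it voices to [b]. /heratdujizanpuob/ → heratdujizanbuob.
Rule 2 (final devoicing): /b/ is a voiced stop in word-final position, so it devoices to [p]. /heratdujizanbuob/ → heratdujizanbuop.

heratdujizanbuop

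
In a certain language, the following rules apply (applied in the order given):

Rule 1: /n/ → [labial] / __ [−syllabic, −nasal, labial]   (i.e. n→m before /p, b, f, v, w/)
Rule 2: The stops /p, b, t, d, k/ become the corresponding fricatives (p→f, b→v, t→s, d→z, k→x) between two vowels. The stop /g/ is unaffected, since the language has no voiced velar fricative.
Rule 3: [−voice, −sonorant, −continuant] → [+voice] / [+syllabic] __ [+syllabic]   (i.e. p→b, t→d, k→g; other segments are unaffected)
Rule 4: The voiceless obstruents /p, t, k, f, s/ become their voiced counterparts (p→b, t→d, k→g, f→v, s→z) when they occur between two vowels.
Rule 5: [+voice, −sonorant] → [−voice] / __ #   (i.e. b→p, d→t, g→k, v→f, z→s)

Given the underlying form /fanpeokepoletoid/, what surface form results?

fampeoxevolezoit

Rule 1 (nasal place assimilation): /n/ precedes the labial consonant /p/, so it assimilates in place to [m]. /fanpeokepoletoid/ → fampeokepoletoid.
Rule 2 (intervocalic spirantization): /k/ is a stop between vowels /o/ and /e/, so it spirantizes to the fricative [x]. /p/ is a stop between vowels /e/ and /o/, so it spirantizes to the fricative [f]. /t/ is a stop between vowels /e/ and /o/, so it spirantizes to the fricative [s]. /fampeokepoletoid/ → fampeoxefolesoid.
Rule 3 (intervocalic voicing): no segment meets the environment; /fampeoxefolesoid/ is unchanged.
Rule 4 (intervocalic voicing): /f/ is a voiceless obstruent between vowels /e/ and /o/, so it voices to [v]. /s/ is a voiceless obstruent between vowels /e/ and /o/, so it voices to [z]. /fampeoxefolesoid/ → fampeoxevolezoid.
Rule 5 (final devoicing): /d/ is a voiced obstruent in word-final position, so it devoices to [t]. /fampeoxevolezoid/ → fampeoxevolezoit.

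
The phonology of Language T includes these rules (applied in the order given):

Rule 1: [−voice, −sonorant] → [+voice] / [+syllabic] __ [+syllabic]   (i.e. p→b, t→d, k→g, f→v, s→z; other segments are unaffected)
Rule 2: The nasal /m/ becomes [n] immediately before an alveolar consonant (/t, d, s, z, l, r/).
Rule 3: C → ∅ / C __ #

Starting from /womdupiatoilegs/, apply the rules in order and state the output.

wondubiadoileg

Rule 1 (intervocalic voicing): /p/ is a voiceless obstruent between vowels /u/ and /i/, so it voices to [b]. /t/ is a voiceless obstruent between vowels /a/ and /o/, so it voices to [d]. /womdupiatoilegs/ → womdubiadoilegs.
Rule 2 (nasal place assimilation): /m/ precedes the alveolar consonant /d/, so it assimilates in place to [n]. /womdubiadoilegs/ → wondubiadoilegs.
Rule 3 (final cluster simplification): /s/ is the second consonant of a word-final cluster /gs/, so it deletes. /wondubiadoilegs/ → wondubiadoileg.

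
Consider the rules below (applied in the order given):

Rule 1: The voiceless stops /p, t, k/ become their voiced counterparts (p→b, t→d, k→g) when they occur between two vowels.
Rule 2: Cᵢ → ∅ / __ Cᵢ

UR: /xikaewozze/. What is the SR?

xigaewoze

Rule 1 (intervocalic voicing): /k/ is a voiceless stop between vowels /i/ and /a/, so it voices to [g]. /xikaewozze/ → xigaewozze.
Rule 2 (degemination): /zz/ is a geminate; the first /z/ deletes. /xigaewozze/ → xigaewoze.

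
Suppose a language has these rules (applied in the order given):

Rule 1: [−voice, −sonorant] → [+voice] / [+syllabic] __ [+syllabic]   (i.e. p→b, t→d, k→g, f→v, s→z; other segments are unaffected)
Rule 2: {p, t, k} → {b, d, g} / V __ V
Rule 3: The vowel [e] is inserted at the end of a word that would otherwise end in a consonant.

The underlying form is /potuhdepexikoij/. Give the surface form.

poduhdebexigoije

Rule 1 (intervocalic voicing): /t/ is a voiceless obstruent between vowels /o/ and /u/, so it voices to [d]. /p/ is a voiceless obstruent between vowels /e/ and /e/, so it voices to [b]. /k/ is a voiceless obstruent between vowels /i/ and /o/, so it voices to [g]. /potuhdepexikoij/ → poduhdebexigoij.
Rule 2 (intervocalic voicing): no segment meets the environment; /poduhdebexigoij/ is unchanged.
Rule 3 (final e-epenthesis): the form ends in the consonant /j/, so [e] is inserted word-finally. /poduhdebexigoij/ → poduhdebexigoije.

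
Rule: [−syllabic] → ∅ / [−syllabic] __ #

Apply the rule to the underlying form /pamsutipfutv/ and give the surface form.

pamsutipfut

/v/ is the second consonant of a word-final cluster /tv/, so it deletes.
Surface form: [pamsutipfut].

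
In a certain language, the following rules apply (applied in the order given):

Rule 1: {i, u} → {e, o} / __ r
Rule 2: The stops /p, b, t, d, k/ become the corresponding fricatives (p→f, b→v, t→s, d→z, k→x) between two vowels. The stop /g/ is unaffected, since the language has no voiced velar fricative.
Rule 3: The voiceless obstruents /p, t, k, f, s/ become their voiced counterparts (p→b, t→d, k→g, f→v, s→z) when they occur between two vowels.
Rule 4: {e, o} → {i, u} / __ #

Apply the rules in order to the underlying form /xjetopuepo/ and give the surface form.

xjezovuevu

Rule 1 (pre-rhotic lowering): no segment meets the environment; /xjetopuepo/ is unchanged.
Rule 2 (intervocalic spirantization): /t/ is a stop between vowels /e/ and /o/, so it spirantizes to the fricative [s]. /p/ is a stop between vowels /o/ and /u/, so it spirantizes to the fricative [f]. /p/ is a stop between vowels /e/ and /o/, so it spirantizes to the fricative [f]. /xjetopuepo/ → xjesofuefo.
Rule 3 (intervocalic voicing): /s/ is a voiceless obstruent between vowels /e/ and /o/, so it voices to [z]. /f/ is a voiceless obstruent between vowels /o/ and /u/, so it voices to [v]. /f/ is a voiceless obstruent between vowels /e/ and /o/, so it voices to [v]. /xjesofuefo/ → xjezovuevo.
Rule 4 (final vowel raising): /o/ is a mid vowel in word-final position, so it raises to [u]. /xjezovuevo/ → xjezovuevu.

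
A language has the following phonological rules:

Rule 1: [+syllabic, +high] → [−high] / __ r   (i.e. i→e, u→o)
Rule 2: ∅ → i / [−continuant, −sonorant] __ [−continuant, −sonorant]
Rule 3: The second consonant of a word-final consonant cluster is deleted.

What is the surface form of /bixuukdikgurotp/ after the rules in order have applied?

bixuukidikigorotip

Rule 1 (pre-rhotic lowering): /u/ is a high vowel immediately before /r/, so it lowers to [o]. /bixuukdikgurotp/ → bixuukdikgorotp.
Rule 2 (stop-cluster i-epenthesis): /k/ and /d/ form a stop–stop cluster, so [i] is inserted between them. /k/ and /g/ form a stop–stop cluster, so [i] is inserted between them. /t/ and /p/ form a stop–stop cluster, so [i] is inserted between them. /bixuukdikgorotp/ → bixuukidikigorotip.
Rule 3 (final cluster simplification): no segment meets the environment; /bixuukidikigorotip/ is unchanged.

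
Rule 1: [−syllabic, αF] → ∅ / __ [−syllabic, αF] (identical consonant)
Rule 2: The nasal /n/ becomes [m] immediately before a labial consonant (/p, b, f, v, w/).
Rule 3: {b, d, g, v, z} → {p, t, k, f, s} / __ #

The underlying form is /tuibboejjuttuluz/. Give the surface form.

tuiboejutulus

Rule 1 (degemination): /bb/ is a geminate; the first /b/ deletes. /jj/ is a geminate; the first /j/ deletes. /tt/ is a geminate; the first /t/ deletes. /tuibboejjuttuluz/ → tuiboejutuluz.
Rule 2 (nasal place assimilation): no segment meets the environment; /tuiboejutuluz/ is unchanged.
Rule 3 (final devoicing): /z/ is a voiced obstruent in word-final position, so it devoices to [s]. /tuiboejutuluz/ → tuiboejutulus.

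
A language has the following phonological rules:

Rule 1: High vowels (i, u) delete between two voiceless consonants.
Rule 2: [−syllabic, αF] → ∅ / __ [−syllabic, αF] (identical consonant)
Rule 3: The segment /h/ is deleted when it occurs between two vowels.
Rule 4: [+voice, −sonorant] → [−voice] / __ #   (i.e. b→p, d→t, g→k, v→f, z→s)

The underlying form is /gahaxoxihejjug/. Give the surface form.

gaaxoxhejuk

Rule 1 (high vowel syncope): /i/ is a high vowel flanked by voiceless consonants /x/ and /h/, so it deletes. /gahaxoxihejjug/ → gahaxoxhejjug.
Rule 2 (degemination): /jj/ is a geminate; the first /j/ deletes. /gahaxoxhejjug/ → gahaxoxhejug.
Rule 3 (intervocalic h-deletion): /h/ occurs between vowels /a/ and /a/, so it deletes. /gahaxoxhejug/ → gaaxoxhejug.
Rule 4 (final devoicing): /g/ is a voiced obstruent in word-final position, so it devoices to [k]. /gaaxoxhejug/ → gaaxoxhejuk.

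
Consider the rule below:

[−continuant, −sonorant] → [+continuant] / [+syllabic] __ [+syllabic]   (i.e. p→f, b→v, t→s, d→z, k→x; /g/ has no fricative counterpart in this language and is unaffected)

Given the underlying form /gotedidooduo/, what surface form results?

gosezizoozuo

/t/ is a stop between vowels /o/ and /e/, so it spirantizes to the fricative [s].
/d/ is a stop between vowels /e/ and /i/, so it spirantizes to the fricative [z].
/d/ is a stop between vowels /i/ and /o/, so it spirantizes to the fricative [z].
/d/ is a stop between vowels /o/ and /u/, so it spirantizes to the fricative [z].
Surface form: [gosezizoozuo].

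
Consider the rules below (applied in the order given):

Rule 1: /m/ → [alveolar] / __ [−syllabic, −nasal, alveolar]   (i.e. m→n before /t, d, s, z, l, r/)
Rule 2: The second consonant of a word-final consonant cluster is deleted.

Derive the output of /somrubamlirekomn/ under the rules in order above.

Rule 1 (nasal place assimilation): /m/ precedes the alveolar consonant /r/, so it assimilates in place to [n]. /m/ precedes the alveolar consonant /l/, so it assimilates in place to [n]. /somrubamlirekomn/ → sonrubanlirekomn.
Rule 2 (final cluster simplification): /n/ is the second consonant of a word-final cluster /mn/, so it deletes. /sonrubanlirekomn/ → sonrubanlirekom.

sonrubanlirekom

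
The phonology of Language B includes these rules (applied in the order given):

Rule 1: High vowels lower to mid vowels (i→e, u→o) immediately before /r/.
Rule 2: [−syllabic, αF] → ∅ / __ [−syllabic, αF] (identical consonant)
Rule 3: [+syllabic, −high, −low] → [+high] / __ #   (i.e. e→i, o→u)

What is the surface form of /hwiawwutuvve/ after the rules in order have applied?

hwiawutuvi

Rule 1 (pre-rhotic lowering): no segment meets the environment; /hwiawwutuvve/ is unchanged.
Rule 2 (degemination): /ww/ is a geminate; the first /w/ deletes. /vv/ is a geminate; the first /v/ deletes. /hwiawwutuvve/ → hwiawutuve.
Rule 3 (final vowel raising): /e/ is a mid vowel in word-final position, so it raises to [i]. /hwiawutuve/ → hwiawutuvi.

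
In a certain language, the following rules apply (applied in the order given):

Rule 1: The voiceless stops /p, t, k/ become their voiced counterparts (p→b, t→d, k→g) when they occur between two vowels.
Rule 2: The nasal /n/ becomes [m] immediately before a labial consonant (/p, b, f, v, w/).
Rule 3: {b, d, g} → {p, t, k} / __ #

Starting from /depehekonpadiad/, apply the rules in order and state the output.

Rule 1 (intervocalic voicing): /p/ is a voiceless stop between vowels /e/ and /e/, so it voices to [b]. /k/ is a voiceless stop between vowels /e/ and /o/, so it voices to [g]. /depehekonpadiad/ → debehegonpadiad.
Rule 2 (nasal place assimilation): /n/ precedes the labial consonant /p/, so it assimilates in place to [m]. /debehegonpadiad/ → debehegompadiad.
Rule 3 (final devoicing): /d/ is a voiced stop in word-final position, so it devoices to [t]. /debehegompadiad/ → debehegompadiat.

debehegompadiat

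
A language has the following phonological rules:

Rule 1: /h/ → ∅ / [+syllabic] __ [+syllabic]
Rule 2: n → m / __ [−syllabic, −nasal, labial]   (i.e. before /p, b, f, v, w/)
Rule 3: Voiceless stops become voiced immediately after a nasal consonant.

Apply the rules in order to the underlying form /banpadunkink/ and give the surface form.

bambadunging

Rule 1 (intervocalic h-deletion): no segment meets the environment; /banpadunkink/ is unchanged.
Rule 2 (nasal place assimilation): /n/ precedes the labial consonant /p/, so it assimilates in place to [m]. /banpadunkink/ → bampadunkink.
Rule 3 (post-nasal voicing): /p/ is a voiceless stop immediately after the nasal /m/, so it voices to [b]. /k/ is a voiceless stop immediately after the nasal /n/, so it voices to [g]. /k/ is a voiceless stop immediately after the nasal /n/, so it voices to [g]. /bampadunkink/ → bambadunging.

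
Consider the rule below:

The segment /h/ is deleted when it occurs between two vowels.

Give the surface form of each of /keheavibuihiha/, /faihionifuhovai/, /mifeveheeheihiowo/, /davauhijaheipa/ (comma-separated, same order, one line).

keeavibuiia, faiionifuovai, mifeveeeeiiowo, davauijaeipa

/keheavibuihiha/: /h/ occurs between vowels /e/ and /e/, so it deletes. /h/ occurs between vowels /i/ and /i/, so it deletes. /h/ occurs between vowels /i/ and /a/, so it deletes. → [keeavibuiia].
/faihionifuhovai/: /h/ occurs between vowels /i/ and /i/, so it deletes. /h/ occurs between vowels /u/ and /o/, so it deletes. → [faiionifuovai].
/mifeveheeheihiowo/: /h/ occurs between vowels /e/ and /e/, so it deletes. /h/ occurs between vowels /e/ and /e/, so it deletes. /h/ occurs between vowels /i/ and /i/, so it deletes. → [mifeveeeeiiowo].
/davauhijaheipa/: /h/ occurs between vowels /u/ and /i/, so it deletes. /h/ occurs between vowels /a/ and /e/, so it deletes. → [davauijaeipa].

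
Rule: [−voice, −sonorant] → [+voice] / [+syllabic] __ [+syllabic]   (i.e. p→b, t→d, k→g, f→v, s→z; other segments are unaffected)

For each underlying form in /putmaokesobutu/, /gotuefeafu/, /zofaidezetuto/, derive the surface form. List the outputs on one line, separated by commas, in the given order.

putmaogezobudu, godueveavu, zovaidezedudo

/putmaokesobutu/: /k/ is a voiceless obstruent between vowels /o/ and /e/, so it voices to [g]. /s/ is a voiceless obstruent between vowels /e/ and /o/, so it voices to [z]. /t/ is a voiceless obstruent between vowels /u/ and /u/, so it voices to [d]. → [putmaogezobudu].
/gotuefeafu/: /t/ is a voiceless obstruent between vowels /o/ and /u/, so it voices to [d]. /f/ is a voiceless obstruent between vowels /e/ and /e/, so it voices to [v]. /f/ is a voiceless obstruent between vowels /a/ and /u/, so it voices to [v]. → [godueveavu].
/zofaidezetuto/: /f/ is a voiceless obstruent between vowels /o/ and /a/, so it voices to [v]. /t/ is a voiceless obstruent between vowels /e/ and /u/, so it voices to [d]. /t/ is a voiceless obstruent between vowels /u/ and /o/, so it voices to [d]. → [zovaidezedudo].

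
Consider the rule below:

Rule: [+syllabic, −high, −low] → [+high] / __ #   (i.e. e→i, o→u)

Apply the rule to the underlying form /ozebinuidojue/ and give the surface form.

/e/ is a mid vowel in word-final position, so it raises to [i].
The other instances of /o/, /e/ do not occur in the required environment and remain unchanged.
Surface form: [ozebinuidojui].

ozebinuidojui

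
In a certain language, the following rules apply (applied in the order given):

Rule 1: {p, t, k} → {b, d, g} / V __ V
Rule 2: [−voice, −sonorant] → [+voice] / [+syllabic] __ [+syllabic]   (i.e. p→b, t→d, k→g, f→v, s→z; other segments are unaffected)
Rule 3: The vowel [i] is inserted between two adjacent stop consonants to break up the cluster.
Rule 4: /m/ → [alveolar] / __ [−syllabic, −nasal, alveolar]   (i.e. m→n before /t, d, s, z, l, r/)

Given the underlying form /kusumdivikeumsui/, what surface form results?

Rule 1 (intervocalic voicing): /k/ is a voiceless stop between vowels /i/ and /e/, so it voices to [g]. /kusumdivikeumsui/ → kusumdivigeumsui.
Rule 2 (intervocalic voicing): /s/ is a voiceless obstruent between vowels /u/ and /u/, so it voices to [z]. /kusumdivigeumsui/ → kuzumdivigeumsui.
Rule 3 (stop-cluster i-epenthesis): no segment meets the environment; /kuzumdivigeumsui/ is unchanged.
Rule 4 (nasal place assimilation): /m/ precedes the alveolar consonant /d/, so it assimilates in place to [n]. /m/ precedes the alveolar consonant /s/, so it assimilates in place to [n]. /kuzumdivigeumsui/ → kuzundivigeunsui.

kuzundivigeunsui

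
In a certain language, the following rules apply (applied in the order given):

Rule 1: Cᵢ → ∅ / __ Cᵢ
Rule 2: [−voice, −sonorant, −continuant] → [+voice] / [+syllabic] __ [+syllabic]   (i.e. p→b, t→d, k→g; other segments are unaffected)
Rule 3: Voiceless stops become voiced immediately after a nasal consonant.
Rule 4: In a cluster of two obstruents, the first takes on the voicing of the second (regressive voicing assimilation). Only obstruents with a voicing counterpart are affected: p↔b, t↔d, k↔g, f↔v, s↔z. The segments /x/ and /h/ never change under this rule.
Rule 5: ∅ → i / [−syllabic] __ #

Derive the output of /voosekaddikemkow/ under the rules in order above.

voosegadigemgowi

Rule 1 (degemination): /dd/ is a geminate; the first /d/ deletes. /voosekaddikemkow/ → voosekadikemkow.
Rule 2 (intervocalic voicing): /k/ is a voiceless stop between vowels /e/ and /a/, so it voices to [g]. /k/ is a voiceless stop between vowels /i/ and /e/, so it voices to [g]. /voosekadikemkow/ → voosegadigemkow.
Rule 3 (post-nasal voicing): /k/ is a voiceless stop immediately after the nasal /m/, so it voices to [g]. /voosegadigemkow/ → voosegadigemgow.
Rule 4 (regressive voicing assimilation): no segment meets the environment; /voosegadigemgow/ is unchanged.
Rule 5 (final i-epenthesis): the form ends in the consonant /w/, so [i] is inserted word-finally. /voosegadigemgow/ → voosegadigemgowi.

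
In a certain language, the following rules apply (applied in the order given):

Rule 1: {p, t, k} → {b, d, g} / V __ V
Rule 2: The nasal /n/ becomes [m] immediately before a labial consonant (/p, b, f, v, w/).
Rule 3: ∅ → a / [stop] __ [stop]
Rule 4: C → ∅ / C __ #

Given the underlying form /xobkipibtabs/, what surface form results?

Rule 1 (intervocalic voicing): /p/ is a voiceless stop between vowels /i/ and /i/, so it voices to [b]. /xobkipibtabs/ → xobkibibtabs.
Rule 2 (nasal place assimilation): no segment meets the environment; /xobkibibtabs/ is unchanged.
Rule 3 (stop-cluster a-epenthesis): /b/ and /k/ form a stop–stop cluster, so [a] is inserted between them. /b/ and /t/ form a stop–stop cluster, so [a] is inserted between them. /xobkibibtabs/ → xobakibibatabs.
Rule 4 (final cluster simplification): /s/ is the second consonant of a word-final cluster /bs/, so it deletes. /xobakibibatabs/ → xobakibibatab.

xobakibibatab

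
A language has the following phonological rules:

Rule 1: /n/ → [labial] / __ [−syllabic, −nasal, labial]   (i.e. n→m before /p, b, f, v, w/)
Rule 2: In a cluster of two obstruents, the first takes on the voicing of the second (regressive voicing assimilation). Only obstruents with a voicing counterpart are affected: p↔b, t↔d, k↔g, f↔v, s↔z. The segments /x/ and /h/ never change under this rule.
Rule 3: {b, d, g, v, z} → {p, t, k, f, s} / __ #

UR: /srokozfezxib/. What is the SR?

srokosfesxip

Rule 1 (nasal place assimilation): no segment meets the environment; /srokozfezxib/ is unchanged.
Rule 2 (regressive voicing assimilation): /z/ precedes the voiceless obstruent /f/, so it devoices to [s] by assimilation. /z/ precedes the voiceless obstruent /x/, so it devoices to [s] by assimilation. /srokozfezxib/ → srokosfesxib.
Rule 3 (final devoicing): /b/ is a voiced obstruent in word-final position, so it devoices to [p]. /srokosfesxib/ → srokosfesxip.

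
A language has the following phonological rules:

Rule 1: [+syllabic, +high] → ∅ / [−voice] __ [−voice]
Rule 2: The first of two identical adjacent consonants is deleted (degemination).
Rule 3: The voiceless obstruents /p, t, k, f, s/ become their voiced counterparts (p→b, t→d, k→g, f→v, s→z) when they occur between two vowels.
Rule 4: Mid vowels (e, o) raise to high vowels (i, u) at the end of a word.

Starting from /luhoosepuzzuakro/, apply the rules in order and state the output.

Rule 1 (high vowel syncope): no segment meets the environment; /luhoosepuzzuakro/ is unchanged.
Rule 2 (degemination): /zz/ is a geminate; the first /z/ deletes. /luhoosepuzzuakro/ → luhoosepuzuakro.
Rule 3 (intervocalic voicing): /s/ is a voiceless obstruent between vowels /o/ and /e/, so it voices to [z]. /p/ is a voiceless obstruent between vowels /e/ and /u/, so it voices to [b]. /luhoosepuzuakro/ → luhoozebuzuakro.
Rule 4 (final vowel raising): /o/ is a mid vowel in word-final position, so it raises to [u]. /luhoozebuzuakro/ → luhoozebuzuakru.

luhoozebuzuakru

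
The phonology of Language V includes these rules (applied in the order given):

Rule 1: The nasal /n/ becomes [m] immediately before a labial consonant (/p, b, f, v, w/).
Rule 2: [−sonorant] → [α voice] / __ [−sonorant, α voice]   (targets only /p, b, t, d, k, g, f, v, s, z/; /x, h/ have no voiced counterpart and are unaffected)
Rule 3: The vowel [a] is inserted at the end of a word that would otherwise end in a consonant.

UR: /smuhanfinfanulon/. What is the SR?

Rule 1 (nasal place assimilation): /n/ precedes the labial consonant /f/, so it assimilates in place to [m]. /n/ precedes the labial consonant /f/, so it assimilates in place to [m]. /smuhanfinfanulon/ → smuhamfimfanulon.
Rule 2 (regressive voicing assimilation): no segment meets the environment; /smuhamfimfanulon/ is unchanged.
Rule 3 (final a-epenthesis): the form ends in the consonant /n/, so [a] is inserted word-finally. /smuhamfimfanulon/ → smuhamfimfanulona.

smuhamfimfanulona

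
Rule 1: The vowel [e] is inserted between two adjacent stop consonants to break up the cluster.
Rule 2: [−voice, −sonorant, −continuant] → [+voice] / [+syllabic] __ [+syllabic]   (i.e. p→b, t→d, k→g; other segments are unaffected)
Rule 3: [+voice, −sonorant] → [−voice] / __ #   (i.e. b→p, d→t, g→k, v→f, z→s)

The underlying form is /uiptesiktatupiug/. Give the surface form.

uibedesigedadubiuk

Rule 1 (stop-cluster e-epenthesis): /p/ and /t/ form a stop–stop cluster, so [e] is inserted between them. /k/ and /t/ form a stop–stop cluster, so [e] is inserted between them. /uiptesiktatupiug/ → uipetesiketatupiug.
Rule 2 (intervocalic voicing): /p/ is a voiceless stop between vowels /i/ and /e/, so it voices to [b]. /t/ is a voiceless stop between vowels /e/ and /e/, so it voices to [d]. /k/ is a voiceless stop between vowels /i/ and /e/, so it voices to [g]. /t/ is a voiceless stop between vowels /e/ and /a/, so it voices to [d]. /t/ is a voiceless stop between vowels /a/ and /u/, so it voices to [d]. /p/ is a voiceless stop between vowels /u/ and /i/, so it voices to [b]. /uipetesiketatupiug/ → uibedesigedadubiug.
Rule 3 (final devoicing): /g/ is a voiced obstruent in word-final position, so it devoices to [k]. /uibedesigedadubiug/ → uibedesigedadubiuk.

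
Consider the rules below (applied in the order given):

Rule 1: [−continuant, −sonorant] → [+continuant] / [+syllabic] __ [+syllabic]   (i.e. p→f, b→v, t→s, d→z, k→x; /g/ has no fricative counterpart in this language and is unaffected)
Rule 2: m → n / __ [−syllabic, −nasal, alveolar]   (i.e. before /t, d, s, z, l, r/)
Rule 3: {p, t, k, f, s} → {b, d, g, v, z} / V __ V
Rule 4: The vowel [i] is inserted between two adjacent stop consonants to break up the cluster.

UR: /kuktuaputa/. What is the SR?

kukituavuza

Rule 1 (intervocalic spirantization): /p/ is a stop between vowels /a/ and /u/, so it spirantizes to the fricative [f]. /t/ is a stop between vowels /u/ and /a/, so it spirantizes to the fricative [s]. /kuktuaputa/ → kuktuafusa.
Rule 2 (nasal place assimilation): no segment meets the environment; /kuktuafusa/ is unchanged.
Rule 3 (intervocalic voicing): /f/ is a voiceless obstruent between vowels /a/ and /u/, so it voices to [v]. /s/ is a voiceless obstruent between vowels /u/ and /a/, so it voices to [z]. /kuktuafusa/ → kuktuavuza.
Rule 4 (stop-cluster i-epenthesis): /k/ and /t/ form a stop–stop cluster, so [i] is inserted between them. /kuktuavuza/ → kukituavuza.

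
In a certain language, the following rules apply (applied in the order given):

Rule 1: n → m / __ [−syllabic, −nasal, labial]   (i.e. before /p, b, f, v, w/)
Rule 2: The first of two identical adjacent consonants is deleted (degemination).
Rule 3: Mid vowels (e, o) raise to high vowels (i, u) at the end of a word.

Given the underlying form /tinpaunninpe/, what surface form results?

Rule 1 (nasal place assimilation): /n/ precedes the labial consonant /p/, so it assimilates in place to [m]. /n/ precedes the labial consonant /p/, so it assimilates in place to [m]. /tinpaunninpe/ → timpaunnimpe.
Rule 2 (degemination): /nn/ is a geminate; the first /n/ deletes. /timpaunnimpe/ → timpaunimpe.
Rule 3 (final vowel raising): /e/ is a mid vowel in word-final position, so it raises to [i]. /timpaunimpe/ → timpaunimpi.

timpaunimpi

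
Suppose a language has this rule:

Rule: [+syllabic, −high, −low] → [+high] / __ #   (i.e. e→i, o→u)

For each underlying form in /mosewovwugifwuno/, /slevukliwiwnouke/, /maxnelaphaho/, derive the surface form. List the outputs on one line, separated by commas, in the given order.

mosewovwugifwunu, slevukliwiwnouki, maxnelaphahu

/mosewovwugifwuno/: /o/ is a mid vowel in word-final position, so it raises to [u]. → [mosewovwugifwunu].
/slevukliwiwnouke/: /e/ is a mid vowel in word-final position, so it raises to [i]. → [slevukliwiwnouki].
/maxnelaphaho/: /o/ is a mid vowel in word-final position, so it raises to [u]. → [maxnelaphahu].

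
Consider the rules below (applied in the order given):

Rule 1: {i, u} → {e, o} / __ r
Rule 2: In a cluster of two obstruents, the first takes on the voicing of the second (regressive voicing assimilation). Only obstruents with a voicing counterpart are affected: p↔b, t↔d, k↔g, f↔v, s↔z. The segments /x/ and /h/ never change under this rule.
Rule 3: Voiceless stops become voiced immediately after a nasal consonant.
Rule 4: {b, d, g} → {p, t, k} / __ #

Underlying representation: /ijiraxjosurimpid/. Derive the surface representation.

ijeraxjosorimbit

Rule 1 (pre-rhotic lowering): /i/ is a high vowel immediately before /r/, so it lowers to [e]. /u/ is a high vowel immediately before /r/, so it lowers to [o]. /ijiraxjosurimpid/ → ijeraxjosorimpid.
Rule 2 (regressive voicing assimilation): no segment meets the environment; /ijeraxjosorimpid/ is unchanged.
Rule 3 (post-nasal voicing): /p/ is a voiceless stop immediately after the nasal /m/, so it voices to [b]. /ijeraxjosorimpid/ → ijeraxjosorimbid.
Rule 4 (final devoicing): /d/ is a voiced stop in word-final position, so it devoices to [t]. /ijeraxjosorimbid/ → ijeraxjosorimbit.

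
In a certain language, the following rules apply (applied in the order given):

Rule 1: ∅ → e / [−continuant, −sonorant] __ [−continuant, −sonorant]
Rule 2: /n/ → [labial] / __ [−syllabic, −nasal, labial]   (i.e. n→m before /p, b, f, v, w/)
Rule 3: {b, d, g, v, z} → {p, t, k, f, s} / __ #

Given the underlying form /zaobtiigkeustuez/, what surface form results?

zaobetiigekeustues

Rule 1 (stop-cluster e-epenthesis): /b/ and /t/ form a stop–stop cluster, so [e] is inserted between them. /g/ and /k/ form a stop–stop cluster, so [e] is inserted between them. /zaobtiigkeustuez/ → zaobetiigekeustuez.
Rule 2 (nasal place assimilation): no segment meets the environment; /zaobetiigekeustuez/ is unchanged.
Rule 3 (final devoicing): /z/ is a voiced obstruent in word-final position, so it devoices to [s]. /zaobetiigekeustuez/ → zaobetiigekeustues.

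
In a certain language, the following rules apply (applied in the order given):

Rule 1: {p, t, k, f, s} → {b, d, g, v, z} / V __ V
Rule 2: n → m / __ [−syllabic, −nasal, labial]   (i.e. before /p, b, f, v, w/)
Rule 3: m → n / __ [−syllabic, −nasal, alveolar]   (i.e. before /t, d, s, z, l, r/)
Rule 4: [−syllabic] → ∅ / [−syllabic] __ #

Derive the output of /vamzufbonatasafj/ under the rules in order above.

vanzufbonadazaf

Rule 1 (intervocalic voicing): /t/ is a voiceless obstruent between vowels /a/ and /a/, so it voices to [d]. /s/ is a voiceless obstruent between vowels /a/ and /a/, so it voices to [z]. /vamzufbonatasafj/ → vamzufbonadazafj.
Rule 2 (nasal place assimilation): no segment meets the environment; /vamzufbonadazafj/ is unchanged.
Rule 3 (nasal place assimilation): /m/ precedes the alveolar consonant /z/, so it assimilates in place to [n]. /vamzufbonadazafj/ → vanzufbonadazafj.
Rule 4 (final cluster simplification): /j/ is the second consonant of a word-final cluster /fj/, so it deletes. /vanzufbonadazafj/ → vanzufbonadazaf.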